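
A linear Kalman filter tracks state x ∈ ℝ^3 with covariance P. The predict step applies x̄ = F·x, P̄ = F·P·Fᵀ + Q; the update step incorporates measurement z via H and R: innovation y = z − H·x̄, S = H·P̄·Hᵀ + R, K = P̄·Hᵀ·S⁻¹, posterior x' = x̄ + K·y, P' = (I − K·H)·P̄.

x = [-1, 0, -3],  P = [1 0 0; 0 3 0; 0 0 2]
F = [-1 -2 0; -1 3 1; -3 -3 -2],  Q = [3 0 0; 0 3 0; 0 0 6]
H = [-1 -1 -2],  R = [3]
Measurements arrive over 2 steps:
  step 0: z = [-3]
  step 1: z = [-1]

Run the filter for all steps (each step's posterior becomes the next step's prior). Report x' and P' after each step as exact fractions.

step 0: x' = [-192/95, 18/19, 204/95], P' = [1359/190 -159/19 177/190; -159/19 467/19 -160/19; 177/190 -160/19 851/190]
step 1: x' = [-56131/50951, 394838/50951, -142741/50951], P' = [2526549/50951 -5133594/50951 1327047/50951; -5133594/50951 11436750/50951 -3165732/50951; 1327047/50951 -3165732/50951 952443/50951]

step 0: x̄ = F·x = [1, -2, 9]
step 0: P̄ = F·P·Fᵀ + Q = [16 -17 21; -17 33 -28; 21 -28 50]
step 0: y = z − H·x̄ = [14]
step 0: S = H·P̄·Hᵀ + R = [190]
step 0: K = P̄·Hᵀ·S⁻¹ = [-41/190; 4/19; -93/190]
step 0: x' = x̄ + K·y = [-192/95, 18/19, 204/95]
step 0: P' = (I − K·H)·P̄ = [1359/190 -159/19 177/190; -159/19 467/19 -160/19; 177/190 -160/19 851/190]
step 1: x̄ = F·x = [12/95, 666/95, -102/95]
step 1: P̄ = F·P·Fᵀ + Q = [14249/190 -11024/95 11741/190; -11024/95 22198/95 -7946/95; 11741/190 -7946/95 13109/190]
step 1: y = z − H·x̄ = [379/95]
step 1: S = H·P̄·Hᵀ + R = [50951/190]
step 1: K = P̄·Hᵀ·S⁻¹ = [-15683/50951; 9436/50951; -22067/50951]
step 1: x' = x̄ + K·y = [-56131/50951, 394838/50951, -142741/50951]
step 1: P' = (I − K·H)·P̄ = [2526549/50951 -5133594/50951 1327047/50951; -5133594/50951 11436750/50951 -3165732/50951; 1327047/50951 -3165732/50951 952443/50951]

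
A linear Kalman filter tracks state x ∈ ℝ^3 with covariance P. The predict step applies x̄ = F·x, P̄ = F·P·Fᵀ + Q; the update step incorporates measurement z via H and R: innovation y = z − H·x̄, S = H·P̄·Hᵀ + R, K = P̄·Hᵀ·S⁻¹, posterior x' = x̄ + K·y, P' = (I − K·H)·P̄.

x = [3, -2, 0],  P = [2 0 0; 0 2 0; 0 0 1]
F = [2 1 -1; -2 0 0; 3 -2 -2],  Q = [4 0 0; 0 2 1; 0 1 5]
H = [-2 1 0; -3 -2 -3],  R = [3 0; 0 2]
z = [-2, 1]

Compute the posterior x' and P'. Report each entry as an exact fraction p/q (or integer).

x̄ = F·x = [4, -6, 13]
P̄ = F·P·Fᵀ + Q = [15 -8 10; -8 10 -11; 10 -11 35]
y = z − H·x̄ = [12, 40]
S = H·P̄·Hᵀ + R = [105 155; 155 444]
K = P̄·Hᵀ·S⁻¹ = [-7727/22595 -61/4519; 5809/22595 -29/4519; 3751/22595 -1412/4519]
x' = x̄ + K·y = [-14544/22595, -71662/22595, 56347/22595]
P' = (I − K·H)·P̄ = [27304/22595 31427/22595 -48052/22595; 31427/22595 80281/22595 -84851/22595; -48052/22595 -84851/22595 109326/22595]

x' = [-14544/22595, -71662/22595, 56347/22595]
P' = [27304/22595 31427/22595 -48052/22595; 31427/22595 80281/22595 -84851/22595; -48052/22595 -84851/22595 109326/22595]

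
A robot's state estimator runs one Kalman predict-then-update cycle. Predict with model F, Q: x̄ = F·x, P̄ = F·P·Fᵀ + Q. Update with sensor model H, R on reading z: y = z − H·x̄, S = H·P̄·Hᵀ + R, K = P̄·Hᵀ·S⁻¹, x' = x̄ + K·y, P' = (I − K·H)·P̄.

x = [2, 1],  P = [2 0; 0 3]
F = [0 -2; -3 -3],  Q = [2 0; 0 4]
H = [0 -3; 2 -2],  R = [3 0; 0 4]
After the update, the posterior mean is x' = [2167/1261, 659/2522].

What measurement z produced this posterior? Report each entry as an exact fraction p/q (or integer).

z = [-1, 3]

x̄ = F·x = [-2, -9]
P̄ = F·P·Fᵀ + Q = [14 18; 18 49]
S = H·P̄·Hᵀ + R = [444 186; 186 112]
K = P̄·Hᵀ·S⁻¹ = [-380/1261 541/1261; -411/1261 -31/2522]
x' − x̄ = [4689/1261, 23357/2522] = K·y
y = (KᵀK)⁻¹·Kᵀ·(x' − x̄) = [-28, -11]
z = y + H·x̄ = [-28, -11] + [27, 14] = [-1, 3]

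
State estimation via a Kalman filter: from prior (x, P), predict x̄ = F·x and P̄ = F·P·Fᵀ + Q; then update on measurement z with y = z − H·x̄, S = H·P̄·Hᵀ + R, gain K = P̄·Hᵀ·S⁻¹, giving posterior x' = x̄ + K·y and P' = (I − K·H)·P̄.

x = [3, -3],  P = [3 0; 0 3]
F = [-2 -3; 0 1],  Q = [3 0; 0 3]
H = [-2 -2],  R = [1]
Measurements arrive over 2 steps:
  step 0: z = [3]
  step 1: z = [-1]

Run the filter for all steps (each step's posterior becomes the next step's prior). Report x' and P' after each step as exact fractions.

step 0: x' = [15/11, -345/121], P' = [6 -63/11; -63/11 690/121]
step 1: x' = [15699/3505, -13647/3505], P' = [26109/3505 -25632/3505; -25632/3505 26001/3505]

step 0: x̄ = F·x = [3, -3]
step 0: P̄ = F·P·Fᵀ + Q = [42 -9; -9 6]
step 0: y = z − H·x̄ = [3]
step 0: S = H·P̄·Hᵀ + R = [121]
step 0: K = P̄·Hᵀ·S⁻¹ = [-6/11; 6/121]
step 0: x' = x̄ + K·y = [15/11, -345/121]
step 0: P' = (I − K·H)·P̄ = [6 -63/11; -63/11 690/121]
step 1: x̄ = F·x = [705/121, -345/121]
step 1: P̄ = F·P·Fᵀ + Q = [1161/121 -684/121; -684/121 1053/121]
step 1: y = z − H·x̄ = [599/121]
step 1: S = H·P̄·Hᵀ + R = [3505/121]
step 1: K = P̄·Hᵀ·S⁻¹ = [-954/3505; -738/3505]
step 1: x' = x̄ + K·y = [15699/3505, -13647/3505]
step 1: P' = (I − K·H)·P̄ = [26109/3505 -25632/3505; -25632/3505 26001/3505]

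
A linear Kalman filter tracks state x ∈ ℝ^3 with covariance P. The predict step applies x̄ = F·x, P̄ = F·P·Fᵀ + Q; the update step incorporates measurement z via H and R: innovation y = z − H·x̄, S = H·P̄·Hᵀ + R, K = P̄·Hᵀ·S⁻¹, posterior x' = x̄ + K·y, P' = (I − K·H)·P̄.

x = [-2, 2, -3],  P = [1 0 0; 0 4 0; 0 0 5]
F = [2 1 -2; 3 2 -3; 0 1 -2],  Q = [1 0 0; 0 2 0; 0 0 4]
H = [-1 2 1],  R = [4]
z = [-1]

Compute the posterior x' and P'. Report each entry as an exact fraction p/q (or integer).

x' = [-469/277, -683/277, 696/277]
P' = [1144/277 734/277 8/277; 734/277 900/277 -514/277; 8/277 -514/277 1356/277]

x̄ = F·x = [4, 7, 8]
P̄ = F·P·Fᵀ + Q = [29 44 24; 44 72 38; 24 38 28]
y = z − H·x̄ = [-19]
S = H·P̄·Hᵀ + R = [277]
K = P̄·Hᵀ·S⁻¹ = [83/277; 138/277; 80/277]
x' = x̄ + K·y = [-469/277, -683/277, 696/277]
P' = (I − K·H)·P̄ = [1144/277 734/277 8/277; 734/277 900/277 -514/277; 8/277 -514/277 1356/277]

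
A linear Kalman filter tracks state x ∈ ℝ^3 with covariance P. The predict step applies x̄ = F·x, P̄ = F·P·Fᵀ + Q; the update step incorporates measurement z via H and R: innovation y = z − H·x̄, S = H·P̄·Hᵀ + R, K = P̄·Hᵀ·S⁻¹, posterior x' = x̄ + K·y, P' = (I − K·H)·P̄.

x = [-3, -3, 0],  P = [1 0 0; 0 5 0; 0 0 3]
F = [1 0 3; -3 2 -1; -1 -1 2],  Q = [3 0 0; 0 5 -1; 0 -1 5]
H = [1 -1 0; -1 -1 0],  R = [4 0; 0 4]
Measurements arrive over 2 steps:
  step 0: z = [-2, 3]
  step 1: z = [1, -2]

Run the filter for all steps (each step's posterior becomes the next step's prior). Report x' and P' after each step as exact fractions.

step 0: x̄ = F·x = [-3, 3, 6]
step 0: P̄ = F·P·Fᵀ + Q = [31 -12 17; -12 37 -14; 17 -14 23]
step 0: y = z − H·x̄ = [4, 3]
step 0: S = H·P̄·Hᵀ + R = [96 6; 6 48]
step 0: K = P̄·Hᵀ·S⁻¹ = [121/254 -347/762; -367/762 -117/254; 251/762 -79/762]
step 0: x' = x̄ + K·y = [-625/254, -235/762, 5339/762]
step 0: P' = (I − K·H)·P̄ = [710/381 -16/381 110/127; -16/381 718/381 -172/381; 110/127 -172/381 4754/381]
step 1: x̄ = F·x = [2357/127, -92/381, 6394/381]
step 1: P̄ = F·P·Fᵀ + Q = [46619/381 -20756/381 28016/381; -20756/381 18781/381 -3907/127; 28016/381 -3907/127 21685/381]
step 1: y = z − H·x̄ = [-6782/381, 6217/381]
step 1: S = H·P̄·Hᵀ + R = [108436/381 -27838/381; -27838/381 25412/381]
step 1: K = P̄·Hᵀ·S⁻¹ = [3906139/7797722 -3657067/7797722; -3739111/7797722 -3490039/7797722; 2189671/7797722 -2601441/7797722]
step 1: x' = x̄ + K·y = [15512525/7797722, 7726215/7797722, 49436029/7797722]
step 1: P' = (I − K·H)·P̄ = [7563206/3898861 -249072/3898861 4791112/3898861; -249072/3898861 7229150/3898861 411770/3898861; 4791112/3898861 411770/3898861 52089454/3898861]

step 0: x' = [-625/254, -235/762, 5339/762], P' = [710/381 -16/381 110/127; -16/381 718/381 -172/381; 110/127 -172/381 4754/381]
step 1: x' = [15512525/7797722, 7726215/7797722, 49436029/7797722], P' = [7563206/3898861 -249072/3898861 4791112/3898861; -249072/3898861 7229150/3898861 411770/3898861; 4791112/3898861 411770/3898861 52089454/3898861]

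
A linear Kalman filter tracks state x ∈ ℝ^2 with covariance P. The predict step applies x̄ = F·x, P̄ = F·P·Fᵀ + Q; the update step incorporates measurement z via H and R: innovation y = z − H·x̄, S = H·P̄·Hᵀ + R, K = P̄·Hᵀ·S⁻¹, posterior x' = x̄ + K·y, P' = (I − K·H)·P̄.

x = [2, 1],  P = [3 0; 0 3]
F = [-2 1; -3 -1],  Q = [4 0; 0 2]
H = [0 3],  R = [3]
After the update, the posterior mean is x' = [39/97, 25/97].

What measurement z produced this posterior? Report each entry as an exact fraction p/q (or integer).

x̄ = F·x = [-3, -7]
P̄ = F·P·Fᵀ + Q = [19 15; 15 32]
S = H·P̄·Hᵀ + R = [291]
K = P̄·Hᵀ·S⁻¹ = [15/97; 32/97]
x' − x̄ = [330/97, 704/97] = K·y
y = (KᵀK)⁻¹·Kᵀ·(x' − x̄) = [22]
z = y + H·x̄ = [22] + [-21] = [1]

z = [1]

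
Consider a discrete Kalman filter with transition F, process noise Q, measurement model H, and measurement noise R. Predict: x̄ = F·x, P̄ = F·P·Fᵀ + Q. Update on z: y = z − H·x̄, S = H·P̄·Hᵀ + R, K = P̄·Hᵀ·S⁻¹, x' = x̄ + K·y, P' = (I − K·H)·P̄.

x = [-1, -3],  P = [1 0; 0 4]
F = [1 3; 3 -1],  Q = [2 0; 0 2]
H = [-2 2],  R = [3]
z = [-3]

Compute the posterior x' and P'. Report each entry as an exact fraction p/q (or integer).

x' = [-234/97, -368/97]
P' = [711/97 663/97; 663/97 687/97]

x̄ = F·x = [-10, 0]
P̄ = F·P·Fᵀ + Q = [39 -9; -9 15]
y = z − H·x̄ = [-23]
S = H·P̄·Hᵀ + R = [291]
K = P̄·Hᵀ·S⁻¹ = [-32/97; 16/97]
x' = x̄ + K·y = [-234/97, -368/97]
P' = (I − K·H)·P̄ = [711/97 663/97; 663/97 687/97]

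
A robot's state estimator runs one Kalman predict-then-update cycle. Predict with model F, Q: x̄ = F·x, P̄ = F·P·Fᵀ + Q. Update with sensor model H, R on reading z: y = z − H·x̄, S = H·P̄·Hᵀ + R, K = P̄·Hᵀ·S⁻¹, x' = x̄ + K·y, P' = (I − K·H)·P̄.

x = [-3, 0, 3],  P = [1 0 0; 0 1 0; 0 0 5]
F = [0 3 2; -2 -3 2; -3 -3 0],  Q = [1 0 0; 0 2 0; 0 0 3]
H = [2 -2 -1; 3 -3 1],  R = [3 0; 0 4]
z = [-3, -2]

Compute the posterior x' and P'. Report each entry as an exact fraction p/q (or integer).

x' = [74277/10135, 84087/10135, 19776/10135]
P' = [216902/10135 215462/10135 2676/10135; 215462/10135 216827/10135 3291/10135; 2676/10135 3291/10135 14313/10135]

x̄ = F·x = [6, 12, 9]
P̄ = F·P·Fᵀ + Q = [30 11 -9; 11 35 15; -9 15 21]
y = z − H·x̄ = [18, 7]
S = H·P̄·Hᵀ + R = [292 261; 261 268]
K = P̄·Hᵀ·S⁻¹ = [68/10135 1749/10135; -2007/10135 -201/10135; -5181/10135 3117/10135]
x' = x̄ + K·y = [74277/10135, 84087/10135, 19776/10135]
P' = (I − K·H)·P̄ = [216902/10135 215462/10135 2676/10135; 215462/10135 216827/10135 3291/10135; 2676/10135 3291/10135 14313/10135]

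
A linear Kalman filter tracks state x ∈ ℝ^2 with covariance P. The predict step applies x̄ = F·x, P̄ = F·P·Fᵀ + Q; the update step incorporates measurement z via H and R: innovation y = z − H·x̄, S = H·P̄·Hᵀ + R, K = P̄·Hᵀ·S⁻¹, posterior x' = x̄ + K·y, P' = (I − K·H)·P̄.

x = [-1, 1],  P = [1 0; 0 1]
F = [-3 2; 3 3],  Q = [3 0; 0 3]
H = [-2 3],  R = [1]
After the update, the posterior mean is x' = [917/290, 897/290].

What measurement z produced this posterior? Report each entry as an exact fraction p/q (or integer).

z = [3]

x̄ = F·x = [5, 0]
P̄ = F·P·Fᵀ + Q = [16 -3; -3 21]
S = H·P̄·Hᵀ + R = [290]
K = P̄·Hᵀ·S⁻¹ = [-41/290; 69/290]
x' − x̄ = [-533/290, 897/290] = K·y
y = (KᵀK)⁻¹·Kᵀ·(x' − x̄) = [13]
z = y + H·x̄ = [13] + [-10] = [3]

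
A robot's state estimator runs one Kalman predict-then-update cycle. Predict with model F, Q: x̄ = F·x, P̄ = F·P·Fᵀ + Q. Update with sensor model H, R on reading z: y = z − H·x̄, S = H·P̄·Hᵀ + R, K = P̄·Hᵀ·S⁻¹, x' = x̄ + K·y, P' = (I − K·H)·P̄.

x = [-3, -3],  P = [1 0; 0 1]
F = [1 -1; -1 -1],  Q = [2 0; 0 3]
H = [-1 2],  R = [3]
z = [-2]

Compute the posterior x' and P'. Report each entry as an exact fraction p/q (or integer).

x' = [56/27, 22/27]
P' = [92/27 40/27; 40/27 35/27]

x̄ = F·x = [0, 6]
P̄ = F·P·Fᵀ + Q = [4 0; 0 5]
y = z − H·x̄ = [-14]
S = H·P̄·Hᵀ + R = [27]
K = P̄·Hᵀ·S⁻¹ = [-4/27; 10/27]
x' = x̄ + K·y = [56/27, 22/27]
P' = (I − K·H)·P̄ = [92/27 40/27; 40/27 35/27]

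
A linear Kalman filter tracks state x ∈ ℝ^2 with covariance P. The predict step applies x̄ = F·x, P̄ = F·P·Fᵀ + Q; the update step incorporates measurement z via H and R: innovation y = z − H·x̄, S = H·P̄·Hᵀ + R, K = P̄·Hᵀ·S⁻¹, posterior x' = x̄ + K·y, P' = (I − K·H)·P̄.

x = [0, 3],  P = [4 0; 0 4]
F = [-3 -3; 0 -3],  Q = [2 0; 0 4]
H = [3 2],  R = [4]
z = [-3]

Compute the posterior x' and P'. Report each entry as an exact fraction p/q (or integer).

x' = [495/631, -1731/631]
P' = [3476/631 -4920/631; -4920/631 7568/631]

x̄ = F·x = [-9, -9]
P̄ = F·P·Fᵀ + Q = [74 36; 36 40]
y = z − H·x̄ = [42]
S = H·P̄·Hᵀ + R = [1262]
K = P̄·Hᵀ·S⁻¹ = [147/631; 94/631]
x' = x̄ + K·y = [495/631, -1731/631]
P' = (I − K·H)·P̄ = [3476/631 -4920/631; -4920/631 7568/631]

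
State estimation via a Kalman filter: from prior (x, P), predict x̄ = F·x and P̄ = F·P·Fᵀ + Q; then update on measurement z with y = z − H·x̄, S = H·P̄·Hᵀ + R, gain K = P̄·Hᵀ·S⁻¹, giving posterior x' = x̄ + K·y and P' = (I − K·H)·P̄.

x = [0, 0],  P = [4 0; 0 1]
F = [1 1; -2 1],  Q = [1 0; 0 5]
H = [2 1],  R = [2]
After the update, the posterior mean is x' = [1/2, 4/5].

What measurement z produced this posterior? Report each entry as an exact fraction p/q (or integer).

x̄ = F·x = [0, 0]
P̄ = F·P·Fᵀ + Q = [6 -7; -7 22]
S = H·P̄·Hᵀ + R = [20]
K = P̄·Hᵀ·S⁻¹ = [1/4; 2/5]
x' − x̄ = [1/2, 4/5] = K·y
y = (KᵀK)⁻¹·Kᵀ·(x' − x̄) = [2]
z = y + H·x̄ = [2] + [0] = [2]

z = [2]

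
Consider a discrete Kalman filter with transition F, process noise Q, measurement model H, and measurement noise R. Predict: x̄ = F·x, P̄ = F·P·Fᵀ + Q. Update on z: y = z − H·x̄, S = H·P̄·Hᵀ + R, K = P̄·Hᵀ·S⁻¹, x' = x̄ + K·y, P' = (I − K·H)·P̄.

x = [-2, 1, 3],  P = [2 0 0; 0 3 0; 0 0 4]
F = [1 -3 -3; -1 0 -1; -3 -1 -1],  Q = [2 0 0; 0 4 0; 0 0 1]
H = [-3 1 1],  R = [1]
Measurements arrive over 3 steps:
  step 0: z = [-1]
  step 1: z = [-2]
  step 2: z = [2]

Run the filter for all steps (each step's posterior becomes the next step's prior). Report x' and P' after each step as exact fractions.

step 0: x' = [302/255, -7/51, 236/85], P' = [1597/255 334/51 1011/85; 334/51 500/51 167/17; 1011/85 167/17 4393/170]
step 1: x' = [-27889/66099, -1257646/727089, -100975/66099], P' = [23648/6009 386198/66099 32687/6009; 386198/66099 7994048/727089 419621/66099; 32687/6009 419621/66099 57587/6009]
step 2: x' = [-1719176154/664286213, -986061720/664286213, -2860037284/664286213], P' = [2315596349/664286213 3249987592/664286213 3360451669/664286213; 3249987592/664286213 5990517856/664286213 3662694871/664286213; 3360451669/664286213 3662694871/664286213 6169919951/664286213]

step 0: x̄ = F·x = [-14, -1, 2]
step 0: P̄ = F·P·Fᵀ + Q = [67 10 15; 10 10 10; 15 10 26]
step 0: y = z − H·x̄ = [-44]
step 0: S = H·P̄·Hᵀ + R = [510]
step 0: K = P̄·Hᵀ·S⁻¹ = [-88/255; -1/51; -3/170]
step 0: x' = x̄ + K·y = [302/255, -7/51, 236/85]
step 0: P' = (I − K·H)·P̄ = [1597/255 334/51 1011/85; 334/51 500/51 167/17; 1011/85 167/17 4393/170]
step 1: x̄ = F·x = [-101/15, -202/51, -1579/255]
step 1: P̄ = F·P·Fᵀ + Q = [11857/30 865/6 8839/30; 865/6 6109/102 11075/102; 8839/30 11075/102 113891/510]
step 1: y = z − H·x̄ = [-1024/85]
step 1: S = H·P̄·Hᵀ + R = [242363/170]
step 1: K = P̄·Hᵀ·S⁻¹ = [-11543/22033; -44885/242363; -8531/22033]
step 1: x' = x̄ + K·y = [-27889/66099, -1257646/727089, -100975/66099]
step 1: P' = (I − K·H)·P̄ = [23648/6009 386198/66099 32687/6009; 386198/66099 7994048/727089 419621/66099; 32687/6009 419621/66099 57587/6009]
step 2: x̄ = F·x = [6798334/727089, 128864/66099, 1096236/242363]
step 2: P̄ = F·P·Fᵀ + Q = [172839389/727089 4776814/66099 43207809/242363; 4776814/66099 170645/6009 1219296/22033; 43207809/242363 1219296/22033 33297776/242363]
step 2: y = z − H·x̄ = [17142968/727089]
step 2: S = H·P̄·Hᵀ + R = [664286213/727089]
step 2: K = P̄·Hᵀ·S⁻¹ = [-336349786/664286213; -96750049/664286213; -248740185/664286213]
step 2: x' = x̄ + K·y = [-1719176154/664286213, -986061720/664286213, -2860037284/664286213]
step 2: P' = (I − K·H)·P̄ = [2315596349/664286213 3249987592/664286213 3360451669/664286213; 3249987592/664286213 5990517856/664286213 3662694871/664286213; 3360451669/664286213 3662694871/664286213 6169919951/664286213]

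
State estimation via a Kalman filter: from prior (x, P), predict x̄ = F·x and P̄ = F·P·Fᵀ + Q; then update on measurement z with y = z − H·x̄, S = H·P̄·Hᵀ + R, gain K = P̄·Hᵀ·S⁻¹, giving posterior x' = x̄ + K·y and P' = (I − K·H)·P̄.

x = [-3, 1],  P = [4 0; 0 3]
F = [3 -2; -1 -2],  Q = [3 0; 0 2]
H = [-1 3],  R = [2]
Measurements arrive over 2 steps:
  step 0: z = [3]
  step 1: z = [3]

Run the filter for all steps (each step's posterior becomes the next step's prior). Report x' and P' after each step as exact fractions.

step 0: x' = [-1804/215, -379/215], P' = [8364/215 2754/215; 2754/215 954/215]
step 1: x' = [-2007533/453505, -207876/453505], P' = [2617608/453505 776826/453505; 776826/453505 327722/453505]

step 0: x̄ = F·x = [-11, 1]
step 0: P̄ = F·P·Fᵀ + Q = [51 0; 0 18]
step 0: y = z − H·x̄ = [-11]
step 0: S = H·P̄·Hᵀ + R = [215]
step 0: K = P̄·Hᵀ·S⁻¹ = [-51/215; 54/215]
step 0: x' = x̄ + K·y = [-1804/215, -379/215]
step 0: P' = (I − K·H)·P̄ = [8364/215 2754/215; 2754/215 954/215]
step 1: x̄ = F·x = [-4654/215, 2562/215]
step 1: P̄ = F·P·Fᵀ + Q = [46689/215 -32292/215; -32292/215 23626/215]
step 1: y = z − H·x̄ = [-2339/43]
step 1: S = H·P̄·Hᵀ + R = [90701/43]
step 1: K = P̄·Hᵀ·S⁻¹ = [-28713/90701; 20634/90701]
step 1: x' = x̄ + K·y = [-2007533/453505, -207876/453505]
step 1: P' = (I − K·H)·P̄ = [2617608/453505 776826/453505; 776826/453505 327722/453505]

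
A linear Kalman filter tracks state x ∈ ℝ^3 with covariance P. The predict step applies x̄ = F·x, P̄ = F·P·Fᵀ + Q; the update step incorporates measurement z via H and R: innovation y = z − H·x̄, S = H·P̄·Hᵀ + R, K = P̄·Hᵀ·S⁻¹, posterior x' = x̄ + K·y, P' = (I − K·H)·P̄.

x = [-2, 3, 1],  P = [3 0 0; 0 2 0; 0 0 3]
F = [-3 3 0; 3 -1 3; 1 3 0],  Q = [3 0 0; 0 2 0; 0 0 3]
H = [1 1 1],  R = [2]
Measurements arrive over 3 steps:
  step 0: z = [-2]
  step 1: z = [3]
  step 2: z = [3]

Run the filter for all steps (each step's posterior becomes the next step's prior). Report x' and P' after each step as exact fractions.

step 0: x̄ = F·x = [15, -6, 7]
step 0: P̄ = F·P·Fᵀ + Q = [48 -33 9; -33 58 3; 9 3 24]
step 0: y = z − H·x̄ = [-18]
step 0: S = H·P̄·Hᵀ + R = [90]
step 0: K = P̄·Hᵀ·S⁻¹ = [4/15; 14/45; 2/5]
step 0: x' = x̄ + K·y = [51/5, -58/5, -1/5]
step 0: P' = (I − K·H)·P̄ = [208/5 -607/15 -3/5; -607/15 2218/45 -41/5; -3/5 -41/5 48/5]
step 1: x̄ = F·x = [-327/5, 208/5, -123/5]
step 1: P̄ = F·P·Fᵀ + Q = [7747/5 -16144/15 2808/5; -16144/15 35698/45 -2112/5; 2808/5 -2112/5 1227/5]
step 1: y = z − H·x̄ = [257/5]
step 1: S = H·P̄·Hᵀ + R = [32218/45]
step 1: K = P̄·Hᵀ·S⁻¹ = [46563/32218; -15871/16109; 17307/32218]
step 1: x' = x̄ + K·y = [286281/32218, -145635/16109, 97017/32218]
step 1: P' = (I − K·H)·P̄ = [1738281/32218 -915327/16109 185499/32218; -915327/16109 1584040/16109 -700455/16109; 185499/32218 -700455/16109 1250025/32218]
step 2: x̄ = F·x = [-1732653/32218, 720582/16109, -587529/32218]
step 2: P̄ = F·P·Fᵀ + Q = [77205675/32218 -30697149/16109 34281801/32218; -30697149/16109 26427818/16109 -15493161/16109; 34281801/32218 -15493161/16109 19363731/32218]
step 2: y = z − H·x̄ = [487836/16109]
step 2: S = H·P̄·Hᵀ + R = [16645920/16109]
step 2: K = P̄·Hᵀ·S⁻¹ = [8348863/5548640; -4940623/4161480; 755307/1109728]
step 2: x' = x̄ + K·y = [-11392047/1387160, 3044229/346790, 659061/277432]
step 2: P' = (I − K·H)·P̄ = [315519777/5548640 -82765699/1387160 6448149/1109728; -82765699/1387160 191504959/1040370 -35173599/277432; 6448149/1109728 -35173599/277432 135756861/1109728]

step 0: x' = [51/5, -58/5, -1/5], P' = [208/5 -607/15 -3/5; -607/15 2218/45 -41/5; -3/5 -41/5 48/5]
step 1: x' = [286281/32218, -145635/16109, 97017/32218], P' = [1738281/32218 -915327/16109 185499/32218; -915327/16109 1584040/16109 -700455/16109; 185499/32218 -700455/16109 1250025/32218]
step 2: x' = [-11392047/1387160, 3044229/346790, 659061/277432], P' = [315519777/5548640 -82765699/1387160 6448149/1109728; -82765699/1387160 191504959/1040370 -35173599/277432; 6448149/1109728 -35173599/277432 135756861/1109728]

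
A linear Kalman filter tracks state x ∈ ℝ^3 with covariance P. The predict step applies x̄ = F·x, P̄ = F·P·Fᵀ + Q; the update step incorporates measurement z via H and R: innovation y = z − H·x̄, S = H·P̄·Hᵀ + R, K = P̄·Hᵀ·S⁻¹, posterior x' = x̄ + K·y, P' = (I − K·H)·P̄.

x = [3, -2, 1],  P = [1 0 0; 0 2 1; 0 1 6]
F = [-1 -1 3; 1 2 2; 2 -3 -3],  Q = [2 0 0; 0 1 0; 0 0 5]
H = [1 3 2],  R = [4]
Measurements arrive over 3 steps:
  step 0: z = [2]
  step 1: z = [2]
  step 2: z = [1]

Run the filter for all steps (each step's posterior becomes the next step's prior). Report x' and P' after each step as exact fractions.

step 0: x̄ = F·x = [2, 1, 9]
step 0: P̄ = F·P·Fᵀ + Q = [53 35 -56; 35 42 -58; -56 -58 99]
step 0: y = z − H·x̄ = [-21]
step 0: S = H·P̄·Hᵀ + R = [121]
step 0: K = P̄·Hᵀ·S⁻¹ = [46/121; 45/121; -32/121]
step 0: x' = x̄ + K·y = [-724/121, -824/121, 1761/121]
step 0: P' = (I − K·H)·P̄ = [4297/121 2165/121 -5304/121; 2165/121 3057/121 -5578/121; -5304/121 -5578/121 10955/121]
step 1: x̄ = F·x = [621/11, 1150/121, -4259/121]
step 1: P̄ = F·P·Fᵀ + Q = [1453 1928/11 -10011/11; 1928/11 3286/121 -11681/121; -10011/11 -11681/121 81165/121]
step 1: y = z − H·x̄ = [-1521/121]
step 1: S = H·P̄·Hᵀ + R = [77123/121]
step 1: K = P̄·Hᵀ·S⁻¹ = [19195/77123; 7704/77123; 17166/77123]
step 1: x' = x̄ + K·y = [4112658/77123, 636146/77123, -2930383/77123]
step 1: P' = (I − K·H)·P̄ = [109014694/77123 12295424/77123 -72912093/77123; 12295424/77123 1603922/77123 -8538187/77123; -72912093/77123 -8538187/77123 49297659/77123]
step 2: x̄ = F·x = [-13539953/77123, -475816/77123, 15108027/77123]
step 2: P̄ = F·P·Fᵀ + Q = [1067744321/77123 39612303/77123 -1249580844/77123; 39612303/77123 1925969/77123 -45538523/77123; -1249580844/77123 -45538523/77123 1468271282/77123]
step 2: y = z − H·x̄ = [-15171530/77123]
step 2: S = H·P̄·Hᵀ + R = [1651359828/77123]
step 2: K = P̄·Hᵀ·S⁻¹ = [-656290229/825679914; -11421709/412839957; 1550346151/1651359828]
step 2: x' = x̄ + K·y = [-7927209332/412839957, -300183554/412839957, 9255771481/825679914]
step 2: P' = (I − K·H)·P̄ = [130838464372/412839957 17655296563/412839957 -185116934519/825679914; 17655296563/412839957 3543627883/412839957 -14165933524/412839957; -185116934519/825679914 -14165933524/412839957 273213227965/1651359828]

step 0: x' = [-724/121, -824/121, 1761/121], P' = [4297/121 2165/121 -5304/121; 2165/121 3057/121 -5578/121; -5304/121 -5578/121 10955/121]
step 1: x' = [4112658/77123, 636146/77123, -2930383/77123], P' = [109014694/77123 12295424/77123 -72912093/77123; 12295424/77123 1603922/77123 -8538187/77123; -72912093/77123 -8538187/77123 49297659/77123]
step 2: x' = [-7927209332/412839957, -300183554/412839957, 9255771481/825679914], P' = [130838464372/412839957 17655296563/412839957 -185116934519/825679914; 17655296563/412839957 3543627883/412839957 -14165933524/412839957; -185116934519/825679914 -14165933524/412839957 273213227965/1651359828]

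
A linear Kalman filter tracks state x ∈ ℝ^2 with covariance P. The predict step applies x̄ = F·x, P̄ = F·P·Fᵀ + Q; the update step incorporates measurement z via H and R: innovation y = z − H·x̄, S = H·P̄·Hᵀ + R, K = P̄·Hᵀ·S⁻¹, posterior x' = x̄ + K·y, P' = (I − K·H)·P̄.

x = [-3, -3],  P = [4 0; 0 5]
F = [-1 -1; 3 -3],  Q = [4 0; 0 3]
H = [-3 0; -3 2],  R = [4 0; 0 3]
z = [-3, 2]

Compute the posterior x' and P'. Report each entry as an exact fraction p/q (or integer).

x̄ = F·x = [6, 0]
P̄ = F·P·Fᵀ + Q = [13 3; 3 84]
y = z − H·x̄ = [15, 20]
S = H·P̄·Hᵀ + R = [121 99; 99 420]
K = P̄·Hᵀ·S⁻¹ = [-4371/13673 -4/1243; -6507/13673 610/1243]
x' = x̄ + K·y = [15593/13673, 36595/13673]
P' = (I − K·H)·P̄ = [5828/13673 8676/13673; 8676/13673 23079/13673]

x' = [15593/13673, 36595/13673]
P' = [5828/13673 8676/13673; 8676/13673 23079/13673]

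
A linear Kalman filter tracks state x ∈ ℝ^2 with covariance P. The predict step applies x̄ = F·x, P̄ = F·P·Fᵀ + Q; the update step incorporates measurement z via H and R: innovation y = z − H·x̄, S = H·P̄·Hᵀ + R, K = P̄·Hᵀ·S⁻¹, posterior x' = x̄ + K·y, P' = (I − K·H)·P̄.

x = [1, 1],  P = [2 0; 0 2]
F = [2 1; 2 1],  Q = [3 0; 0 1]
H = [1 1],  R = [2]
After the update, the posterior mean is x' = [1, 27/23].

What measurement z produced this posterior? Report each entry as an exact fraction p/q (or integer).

z = [2]

x̄ = F·x = [3, 3]
P̄ = F·P·Fᵀ + Q = [13 10; 10 11]
S = H·P̄·Hᵀ + R = [46]
K = P̄·Hᵀ·S⁻¹ = [1/2; 21/46]
x' − x̄ = [-2, -42/23] = K·y
y = (KᵀK)⁻¹·Kᵀ·(x' − x̄) = [-4]
z = y + H·x̄ = [-4] + [6] = [2]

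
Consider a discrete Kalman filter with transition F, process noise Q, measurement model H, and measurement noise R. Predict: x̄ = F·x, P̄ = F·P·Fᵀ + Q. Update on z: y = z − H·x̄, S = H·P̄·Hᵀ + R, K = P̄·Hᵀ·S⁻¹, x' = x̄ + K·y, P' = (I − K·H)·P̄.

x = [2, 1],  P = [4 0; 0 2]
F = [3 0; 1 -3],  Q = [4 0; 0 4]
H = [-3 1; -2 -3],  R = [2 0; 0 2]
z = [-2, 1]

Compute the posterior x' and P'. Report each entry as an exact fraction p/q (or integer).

x' = [1912/3933, -290/437]
P' = [4520/27531 -148/3059; -148/3059 650/3059]

x̄ = F·x = [6, -1]
P̄ = F·P·Fᵀ + Q = [40 12; 12 26]
y = z − H·x̄ = [17, 10]
S = H·P̄·Hᵀ + R = [316 246; 246 540]
K = P̄·Hᵀ·S⁻¹ = [-2482/9177 -2522/27531; 547/3059 -827/3059]
x' = x̄ + K·y = [1912/3933, -290/437]
P' = (I − K·H)·P̄ = [4520/27531 -148/3059; -148/3059 650/3059]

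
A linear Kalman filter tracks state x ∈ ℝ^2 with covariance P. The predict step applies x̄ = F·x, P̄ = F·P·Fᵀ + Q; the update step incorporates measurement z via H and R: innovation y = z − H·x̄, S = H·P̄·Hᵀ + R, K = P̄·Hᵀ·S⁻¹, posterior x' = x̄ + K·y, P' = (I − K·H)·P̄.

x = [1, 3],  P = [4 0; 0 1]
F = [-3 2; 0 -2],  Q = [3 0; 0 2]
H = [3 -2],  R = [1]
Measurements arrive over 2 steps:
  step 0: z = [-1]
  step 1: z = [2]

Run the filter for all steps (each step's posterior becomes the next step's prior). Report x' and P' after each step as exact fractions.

step 0: x' = [-817/230, -558/115], P' = [1011/460 362/115; 362/115 546/115]
step 1: x' = [52552/18737, 184540/56211], P' = [52077/18737 77180/18737; 77180/18737 357038/56211]

step 0: x̄ = F·x = [3, -6]
step 0: P̄ = F·P·Fᵀ + Q = [43 -4; -4 6]
step 0: y = z − H·x̄ = [-22]
step 0: S = H·P̄·Hᵀ + R = [460]
step 0: K = P̄·Hᵀ·S⁻¹ = [137/460; -6/115]
step 0: x' = x̄ + K·y = [-817/230, -558/115]
step 0: P' = (I − K·H)·P̄ = [1011/460 362/115; 362/115 546/115]
step 1: x̄ = F·x = [219/230, 1116/115]
step 1: P̄ = F·P·Fᵀ + Q = [1839/460 -12/115; -12/115 2414/115]
step 1: y = z − H·x̄ = [4267/230]
step 1: S = H·P̄·Hᵀ + R = [56211/460]
step 1: K = P̄·Hᵀ·S⁻¹ = [1871/18737; -19456/56211]
step 1: x' = x̄ + K·y = [52552/18737, 184540/56211]
step 1: P' = (I − K·H)·P̄ = [52077/18737 77180/18737; 77180/18737 357038/56211]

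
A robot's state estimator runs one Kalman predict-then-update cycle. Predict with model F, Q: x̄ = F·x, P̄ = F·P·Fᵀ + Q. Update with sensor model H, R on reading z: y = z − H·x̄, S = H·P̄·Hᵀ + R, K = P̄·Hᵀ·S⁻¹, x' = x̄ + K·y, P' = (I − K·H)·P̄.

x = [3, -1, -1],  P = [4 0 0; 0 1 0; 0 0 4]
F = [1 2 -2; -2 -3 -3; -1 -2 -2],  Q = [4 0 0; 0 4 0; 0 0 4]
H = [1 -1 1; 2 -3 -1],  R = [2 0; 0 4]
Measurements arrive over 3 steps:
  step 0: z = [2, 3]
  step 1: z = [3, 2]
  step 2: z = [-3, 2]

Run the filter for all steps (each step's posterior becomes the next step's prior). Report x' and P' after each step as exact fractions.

step 0: x' = [18301/11795, -1306/11795, 769/1685], P' = [100344/11795 71476/11795 -1404/1685; 71476/11795 55124/11795 -1096/1685; -1404/1685 -1096/1685 1968/1685]
step 1: x' = [31590409/40350397, -24459697/40350397, 47612326/40350397], P' = [260880164/40350397 183627176/40350397 -29590696/40350397; 183627176/40350397 143623816/40350397 -23078932/40350397; -29590696/40350397 -23078932/40350397 46884054/40350397]
step 2: x' = [-1554673175021/417130413053, -1066956160195/417130413053, -731582652547/417130413053], P' = [2694915002000/417130413053 1896831735716/417130413053 -305593991324/417130413053; 1896831735716/417130413053 1483645828692/417130413053 -238420152520/417130413053; -305593991324/417130413053 -238420152520/417130413053 484541816000/417130413053]

step 0: x̄ = F·x = [3, 0, 1]
step 0: P̄ = F·P·Fᵀ + Q = [28 10 8; 10 65 38; 8 38 28]
step 0: y = z − H·x̄ = [-2, -2]
step 0: S = H·P̄·Hᵀ + R = [43 105; 105 805]
step 0: K = P̄·Hᵀ·S⁻¹ = [272/337 -978/11795; 124/337 -3687/11795; 166/337 -372/1685]
step 0: x' = x̄ + K·y = [18301/11795, -1306/11795, 769/1685]
step 0: P' = (I − K·H)·P̄ = [100344/11795 71476/11795 -1404/1685; 71476/11795 55124/11795 -1096/1685; -1404/1685 -1096/1685 1968/1685]
step 1: x̄ = F·x = [4923/11795, -48833/11795, -5291/2359]
step 1: P̄ = F·P·Fᵀ + Q = [809716/11795 -958936/11795 -110328/2359; -958936/11795 1670336/11795 190712/2359; -110328/2359 190712/2359 121668/2359]
step 1: y = z − H·x̄ = [8084/11795, -31842/2359]
step 1: S = H·P̄·Hᵀ + R = [2019454/11795 1671604/2359; 1671604/2359 7672512/2359]
step 1: K = P̄·Hᵀ·S⁻¹ = [23831146/40350397 117374/40350397; 8462214/40350397 -10134541/40350397; 20186145/40350397 -18414325/80700794]
step 1: x' = x̄ + K·y = [31590409/40350397, -24459697/40350397, 47612326/40350397]
step 1: P' = (I − K·H)·P̄ = [260880164/40350397 183627176/40350397 -29590696/40350397; 183627176/40350397 143623816/40350397 -23078932/40350397; -29590696/40350397 -23078932/40350397 46884054/40350397]
step 2: x̄ = F·x = [-112553637/40350397, -132638705/40350397, -77895667/40350397]
step 2: P̄ = F·P·Fᵀ + Q = [2221816176/40350397 -2417179828/40350397 -1382347916/40350397; -2417179828/40350397 4352510058/40350397 2466115724/40350397; -1382347916/40350397 2466115724/40350397 1615827696/40350397]
step 2: y = z − H·x̄ = [-63240592/40350397, -170003714/40350397]
step 2: S = H·P̄·Hᵀ + R = [5408287100/40350397 21656654606/40350397; 21656654606/40350397 99169328454/40350397]
step 2: K = P̄·Hᵀ·S⁻¹ = [246244637480/417130413053 1232197044/417130413053; 87382877252/417130413053 -104713465531/417130413053; 208683988598/417130413053 -95117335272/417130413053]
step 2: x' = x̄ + K·y = [-1554673175021/417130413053, -1066956160195/417130413053, -731582652547/417130413053]
step 2: P' = (I − K·H)·P̄ = [2694915002000/417130413053 1896831735716/417130413053 -305593991324/417130413053; 1896831735716/417130413053 1483645828692/417130413053 -238420152520/417130413053; -305593991324/417130413053 -238420152520/417130413053 484541816000/417130413053]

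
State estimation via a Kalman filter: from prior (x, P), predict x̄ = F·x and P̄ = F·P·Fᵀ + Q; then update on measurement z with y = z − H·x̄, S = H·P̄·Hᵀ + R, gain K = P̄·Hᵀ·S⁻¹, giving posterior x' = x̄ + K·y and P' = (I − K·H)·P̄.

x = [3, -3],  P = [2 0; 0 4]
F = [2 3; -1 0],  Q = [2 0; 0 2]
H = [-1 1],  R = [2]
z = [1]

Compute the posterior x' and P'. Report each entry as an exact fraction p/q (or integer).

x' = [-23/6, -43/15]
P' = [13/3 8/3; 8/3 44/15]

x̄ = F·x = [-3, -3]
P̄ = F·P·Fᵀ + Q = [46 -4; -4 4]
y = z − H·x̄ = [1]
S = H·P̄·Hᵀ + R = [60]
K = P̄·Hᵀ·S⁻¹ = [-5/6; 2/15]
x' = x̄ + K·y = [-23/6, -43/15]
P' = (I − K·H)·P̄ = [13/3 8/3; 8/3 44/15]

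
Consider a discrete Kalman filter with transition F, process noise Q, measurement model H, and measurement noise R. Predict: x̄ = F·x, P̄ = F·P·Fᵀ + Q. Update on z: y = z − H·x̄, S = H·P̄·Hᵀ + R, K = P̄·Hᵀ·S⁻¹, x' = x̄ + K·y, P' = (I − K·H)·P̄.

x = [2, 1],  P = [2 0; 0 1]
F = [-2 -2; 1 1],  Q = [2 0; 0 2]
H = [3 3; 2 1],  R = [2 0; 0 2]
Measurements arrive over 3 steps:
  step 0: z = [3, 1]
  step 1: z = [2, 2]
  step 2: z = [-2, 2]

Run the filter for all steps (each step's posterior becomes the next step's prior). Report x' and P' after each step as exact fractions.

step 0: x̄ = F·x = [-6, 3]
step 0: P̄ = F·P·Fᵀ + Q = [14 -6; -6 5]
step 0: y = z − H·x̄ = [12, 10]
step 0: S = H·P̄·Hᵀ + R = [65 45; 45 39]
step 0: K = P̄·Hᵀ·S⁻¹ = [-9/85 35/51; 33/85 -32/51]
step 0: x' = x̄ + K·y = [-104/255, 353/255]
step 0: P' = (I − K·H)·P̄ = [368/255 -386/255; -386/255 452/255]
step 1: x̄ = F·x = [-166/85, 83/85]
step 1: P̄ = F·P·Fᵀ + Q = [234/85 -32/85; -32/85 186/85]
step 1: y = z − H·x̄ = [419/85, 419/85]
step 1: S = H·P̄·Hᵀ + R = [3374/85 1674/85; 1674/85 1164/85]
step 1: K = P̄·Hᵀ·S⁻¹ = [-24/1103 1343/3309; 327/1103 -1064/3309]
step 1: x' = x̄ + K·y = [-197/3309, 2822/3309]
step 1: P' = (I − K·H)·P̄ = [2734/3309 -2782/3309; -2782/3309 3436/3309]
step 2: x̄ = F·x = [-1750/1103, 875/1103]
step 2: P̄ = F·P·Fᵀ + Q = [3014/1103 -404/1103; -404/1103 2408/1103]
step 2: y = z − H·x̄ = [419/1103, 4831/1103]
step 2: S = H·P̄·Hᵀ + R = [43732/1103 21672/1103; 21672/1103 15054/1103]
step 2: K = P̄·Hᵀ·S⁻¹ = [-303/14254 8642/21381; 2109/7127 -6836/21381]
step 2: x' = x̄ + K·y = [7511/42762, -10576/21381]
step 2: P' = (I − K·H)·P̄ = [17587/21381 -17890/21381; -17890/21381 22108/21381]

step 0: x' = [-104/255, 353/255], P' = [368/255 -386/255; -386/255 452/255]
step 1: x' = [-197/3309, 2822/3309], P' = [2734/3309 -2782/3309; -2782/3309 3436/3309]
step 2: x' = [7511/42762, -10576/21381], P' = [17587/21381 -17890/21381; -17890/21381 22108/21381]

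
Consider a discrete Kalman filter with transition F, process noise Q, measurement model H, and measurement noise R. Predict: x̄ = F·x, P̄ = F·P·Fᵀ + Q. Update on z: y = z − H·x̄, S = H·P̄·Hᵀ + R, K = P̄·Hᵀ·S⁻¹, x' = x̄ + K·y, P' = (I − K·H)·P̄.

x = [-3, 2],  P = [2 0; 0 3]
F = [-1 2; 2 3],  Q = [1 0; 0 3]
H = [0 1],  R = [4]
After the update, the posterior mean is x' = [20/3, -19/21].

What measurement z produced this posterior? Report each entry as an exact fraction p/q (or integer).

x̄ = F·x = [7, 0]
P̄ = F·P·Fᵀ + Q = [15 14; 14 38]
S = H·P̄·Hᵀ + R = [42]
K = P̄·Hᵀ·S⁻¹ = [1/3; 19/21]
x' − x̄ = [-1/3, -19/21] = K·y
y = (KᵀK)⁻¹·Kᵀ·(x' − x̄) = [-1]
z = y + H·x̄ = [-1] + [0] = [-1]

z = [-1]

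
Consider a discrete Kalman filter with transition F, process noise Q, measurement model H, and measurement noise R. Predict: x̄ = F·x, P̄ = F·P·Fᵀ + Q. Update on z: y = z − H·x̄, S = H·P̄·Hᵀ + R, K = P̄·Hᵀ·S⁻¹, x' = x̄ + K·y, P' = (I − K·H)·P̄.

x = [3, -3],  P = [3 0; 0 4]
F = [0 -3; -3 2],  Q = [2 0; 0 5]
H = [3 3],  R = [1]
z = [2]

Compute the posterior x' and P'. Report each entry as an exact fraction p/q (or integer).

x̄ = F·x = [9, -15]
P̄ = F·P·Fᵀ + Q = [38 -24; -24 48]
y = z − H·x̄ = [20]
S = H·P̄·Hᵀ + R = [343]
K = P̄·Hᵀ·S⁻¹ = [6/49; 72/343]
x' = x̄ + K·y = [561/49, -3705/343]
P' = (I − K·H)·P̄ = [230/7 -1608/49; -1608/49 11280/343]

x' = [561/49, -3705/343]
P' = [230/7 -1608/49; -1608/49 11280/343]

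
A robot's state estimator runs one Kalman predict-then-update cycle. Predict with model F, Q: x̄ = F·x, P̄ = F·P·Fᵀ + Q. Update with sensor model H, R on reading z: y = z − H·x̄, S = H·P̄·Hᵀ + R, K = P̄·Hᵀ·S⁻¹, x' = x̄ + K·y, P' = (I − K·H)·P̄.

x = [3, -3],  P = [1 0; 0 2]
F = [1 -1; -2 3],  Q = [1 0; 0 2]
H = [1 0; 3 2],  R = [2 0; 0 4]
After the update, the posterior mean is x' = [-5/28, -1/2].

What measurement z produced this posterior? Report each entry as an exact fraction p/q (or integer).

x̄ = F·x = [6, -15]
P̄ = F·P·Fᵀ + Q = [4 -8; -8 24]
S = H·P̄·Hᵀ + R = [6 -4; -4 40]
K = P̄·Hᵀ·S⁻¹ = [9/14 -1/28; -1 1/2]
x' − x̄ = [-173/28, 29/2] = K·y
y = (KᵀK)⁻¹·Kᵀ·(x' − x̄) = [-9, 11]
z = y + H·x̄ = [-9, 11] + [6, -12] = [-3, -1]

z = [-3, -1]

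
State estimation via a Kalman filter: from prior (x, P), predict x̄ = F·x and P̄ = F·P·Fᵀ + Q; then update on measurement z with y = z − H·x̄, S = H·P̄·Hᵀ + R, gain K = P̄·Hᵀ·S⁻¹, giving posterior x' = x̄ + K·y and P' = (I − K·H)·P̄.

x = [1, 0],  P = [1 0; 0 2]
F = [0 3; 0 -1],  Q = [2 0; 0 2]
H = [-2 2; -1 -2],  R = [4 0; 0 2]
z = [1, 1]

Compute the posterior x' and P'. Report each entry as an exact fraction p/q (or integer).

x̄ = F·x = [0, 0]
P̄ = F·P·Fᵀ + Q = [20 -6; -6 4]
y = z − H·x̄ = [1, 1]
S = H·P̄·Hᵀ + R = [148 12; 12 14]
K = P̄·Hᵀ·S⁻¹ = [-79/241 -70/241; 38/241 -67/241]
x' = x̄ + K·y = [-149/241, -29/241]
P' = (I − K·H)·P̄ = [152/241 -6/241; -6/241 70/241]

x' = [-149/241, -29/241]
P' = [152/241 -6/241; -6/241 70/241]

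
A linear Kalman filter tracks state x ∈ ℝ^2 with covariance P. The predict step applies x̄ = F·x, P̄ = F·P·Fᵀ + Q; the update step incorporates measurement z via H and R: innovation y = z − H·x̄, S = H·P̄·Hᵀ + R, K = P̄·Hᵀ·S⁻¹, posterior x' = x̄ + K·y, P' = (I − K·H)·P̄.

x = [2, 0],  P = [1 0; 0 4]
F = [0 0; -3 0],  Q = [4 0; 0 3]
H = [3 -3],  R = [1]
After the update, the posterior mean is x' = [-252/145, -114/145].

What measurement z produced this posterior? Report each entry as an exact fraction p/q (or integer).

x̄ = F·x = [0, -6]
P̄ = F·P·Fᵀ + Q = [4 0; 0 12]
S = H·P̄·Hᵀ + R = [145]
K = P̄·Hᵀ·S⁻¹ = [12/145; -36/145]
x' − x̄ = [-252/145, 756/145] = K·y
y = (KᵀK)⁻¹·Kᵀ·(x' − x̄) = [-21]
z = y + H·x̄ = [-21] + [18] = [-3]

z = [-3]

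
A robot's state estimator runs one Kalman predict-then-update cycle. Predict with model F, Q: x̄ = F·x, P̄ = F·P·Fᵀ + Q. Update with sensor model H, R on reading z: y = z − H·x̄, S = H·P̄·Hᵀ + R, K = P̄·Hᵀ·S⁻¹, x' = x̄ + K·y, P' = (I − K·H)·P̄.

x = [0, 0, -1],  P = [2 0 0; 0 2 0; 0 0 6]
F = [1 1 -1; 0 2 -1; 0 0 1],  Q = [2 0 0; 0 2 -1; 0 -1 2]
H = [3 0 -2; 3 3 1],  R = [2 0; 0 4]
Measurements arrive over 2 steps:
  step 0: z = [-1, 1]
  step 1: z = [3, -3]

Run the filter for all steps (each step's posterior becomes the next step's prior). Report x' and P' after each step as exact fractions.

step 0: x' = [-214/1235, 2011/4940, 879/4940], P' = [1086/1235 -2927/2470 2877/2470; -2927/2470 20413/9880 -17023/9880; 2877/2470 -17023/9880 19733/9880]
step 1: x' = [715899/1938259, -1808093/1938259, -1262571/1938259], P' = [2604183/3876518 -7001571/7753036 6562779/7753036; -7001571/7753036 26149227/15506072 -20103451/15506072; 6562779/7753036 -20103451/15506072 22908251/15506072]

step 0: x̄ = F·x = [1, 1, -1]
step 0: P̄ = F·P·Fᵀ + Q = [12 10 -6; 10 16 -7; -6 -7 8]
step 0: y = z − H·x̄ = [-6, -4]
step 0: S = H·P̄·Hᵀ + R = [214 242; 242 366]
step 0: K = P̄·Hᵀ·S⁻¹ = [381/2470 153/2470; -539/9880 2273/9880; -2471/9880 797/9880]
step 0: x' = x̄ + K·y = [-214/1235, 2011/4940, 879/4940]
step 0: P' = (I − K·H)·P̄ = [1086/1235 -2927/2470 2877/2470; -2927/2470 20413/9880 -17023/9880; 2877/2470 -17023/9880 19733/9880]
step 1: x̄ = F·x = [69/1235, 3143/4940, 879/4940]
step 1: P̄ = F·P·Fᵀ + Q = [7026/1235 9588/1235 -3156/1235; 9588/1235 189237/9880 -63659/9880; -3156/1235 -63659/9880 39493/9880]
step 1: y = z − H·x̄ = [1575/494, -6489/1235]
step 1: S = H·P̄·Hᵀ + R = [49329/494 39373/247; 39373/247 391906/1235]
step 1: K = P̄·Hᵀ·S⁻¹ = [624885/3876518 295791/7753036; -450631/7753036 4083701/15506072; -1609957/7753036 493643/15506072]
step 1: x' = x̄ + K·y = [715899/1938259, -1808093/1938259, -1262571/1938259]
step 1: P' = (I − K·H)·P̄ = [2604183/3876518 -7001571/7753036 6562779/7753036; -7001571/7753036 26149227/15506072 -20103451/15506072; 6562779/7753036 -20103451/15506072 22908251/15506072]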